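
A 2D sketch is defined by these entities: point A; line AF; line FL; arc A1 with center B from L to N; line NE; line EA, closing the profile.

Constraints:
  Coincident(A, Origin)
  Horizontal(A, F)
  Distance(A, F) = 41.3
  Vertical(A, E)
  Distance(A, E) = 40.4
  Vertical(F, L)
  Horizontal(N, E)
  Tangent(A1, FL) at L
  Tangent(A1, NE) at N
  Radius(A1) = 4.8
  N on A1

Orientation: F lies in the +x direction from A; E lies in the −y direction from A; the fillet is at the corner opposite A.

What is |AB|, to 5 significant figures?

50.986

A and E share the same x with |AE| = 40.4 and E on the −y side, so E = (0.0000, -40.400). The virtual corner opposite A is at (41.300, -40.400). Tangency of A1 to FL means the radius BL is perpendicular to FL and since A1 is tangent to NE there, BN ⟂ NE, with radius 4.8, so the center B sits 4.8 in from both sides at B = (36.500, -35.600). Then |AB| = |B − A| = 50.986.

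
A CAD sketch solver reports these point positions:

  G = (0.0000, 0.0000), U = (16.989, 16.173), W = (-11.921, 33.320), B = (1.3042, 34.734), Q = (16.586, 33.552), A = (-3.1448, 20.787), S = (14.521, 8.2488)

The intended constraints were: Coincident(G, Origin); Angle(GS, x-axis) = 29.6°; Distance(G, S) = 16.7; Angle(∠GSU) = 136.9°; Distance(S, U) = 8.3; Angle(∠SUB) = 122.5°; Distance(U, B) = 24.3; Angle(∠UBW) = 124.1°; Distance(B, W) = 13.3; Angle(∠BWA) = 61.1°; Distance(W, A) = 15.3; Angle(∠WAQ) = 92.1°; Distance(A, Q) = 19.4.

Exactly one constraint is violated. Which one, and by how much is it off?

Distance(A, Q) = 19.4 — off by 4.10.

G = (0.00, 0.00) ✓; GS at 29.60° ✓; |GS| = 16.70 ✓; ∠GSU = 136.9° ✓; |SU| = 8.300 ✓; ∠SUB = 122.5° ✓; |UB| = 24.30 ✓; ∠UBW = 124.1° ✓; |BW| = 13.30 ✓; ∠BWA = 61.10° ✓; |WA| = 15.30 ✓; ∠WAQ = 92.10° ✓; |AQ| = 23.50 ✗.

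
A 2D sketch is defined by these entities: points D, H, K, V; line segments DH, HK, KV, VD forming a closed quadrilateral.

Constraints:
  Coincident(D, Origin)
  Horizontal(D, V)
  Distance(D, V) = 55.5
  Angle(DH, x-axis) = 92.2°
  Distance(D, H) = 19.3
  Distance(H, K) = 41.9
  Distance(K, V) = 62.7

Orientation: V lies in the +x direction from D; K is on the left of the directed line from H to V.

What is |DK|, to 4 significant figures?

58.48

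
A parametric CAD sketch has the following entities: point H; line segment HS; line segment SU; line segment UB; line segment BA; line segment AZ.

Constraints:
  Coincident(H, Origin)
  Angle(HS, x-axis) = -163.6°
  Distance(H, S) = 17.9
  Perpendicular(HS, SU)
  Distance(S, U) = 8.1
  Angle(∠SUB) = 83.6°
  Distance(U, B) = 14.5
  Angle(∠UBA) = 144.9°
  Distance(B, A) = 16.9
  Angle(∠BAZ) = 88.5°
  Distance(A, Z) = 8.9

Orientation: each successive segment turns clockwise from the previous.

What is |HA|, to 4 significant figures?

10.31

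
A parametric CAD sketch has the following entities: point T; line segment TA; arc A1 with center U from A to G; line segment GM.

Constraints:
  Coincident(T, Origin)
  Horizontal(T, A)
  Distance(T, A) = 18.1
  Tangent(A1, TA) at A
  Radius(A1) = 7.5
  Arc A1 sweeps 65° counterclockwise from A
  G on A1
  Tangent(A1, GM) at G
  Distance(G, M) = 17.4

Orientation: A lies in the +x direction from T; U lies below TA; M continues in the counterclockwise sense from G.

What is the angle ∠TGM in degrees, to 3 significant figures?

86.0°

On A1, A sits at bearing 90° from U; a 65° counterclockwise sweep puts G at bearing 155°, so G = U + 7.5·(cos 155°, sin 155°) = (11.3, -4.33). Since A1 is tangent to GM there, UG ⟂ GM, so GM runs along (−sin 155°, cos 155°); with |GM| = 17.4, M = (3.95, -20.1). Then cos ∠TGM = GT·GM / (|GT||GM|), giving 86.0°.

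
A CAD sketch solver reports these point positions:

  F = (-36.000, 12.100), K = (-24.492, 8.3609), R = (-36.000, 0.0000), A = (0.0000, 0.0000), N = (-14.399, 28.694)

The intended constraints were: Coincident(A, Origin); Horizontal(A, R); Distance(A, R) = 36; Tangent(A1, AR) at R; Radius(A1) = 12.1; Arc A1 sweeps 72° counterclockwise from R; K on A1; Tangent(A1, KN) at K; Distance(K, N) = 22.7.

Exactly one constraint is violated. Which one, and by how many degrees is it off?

Tangent(A1, KN) at K — off by 8.40°.

A = (0.00, 0.00) ✓; A.y = 0.00, R.y = 0.00 ✓; |AR| = 36.00 ✓; ∠(FR, RA) = 90.00° ✓; |FR| = 12.10 ✓; bearing(F→K) − bearing(F→R) = 72.00° ✓; |FK| = 12.10 ✓; ∠(FK, KN) = 98.40° ✗; |KN| = 22.70 ✓.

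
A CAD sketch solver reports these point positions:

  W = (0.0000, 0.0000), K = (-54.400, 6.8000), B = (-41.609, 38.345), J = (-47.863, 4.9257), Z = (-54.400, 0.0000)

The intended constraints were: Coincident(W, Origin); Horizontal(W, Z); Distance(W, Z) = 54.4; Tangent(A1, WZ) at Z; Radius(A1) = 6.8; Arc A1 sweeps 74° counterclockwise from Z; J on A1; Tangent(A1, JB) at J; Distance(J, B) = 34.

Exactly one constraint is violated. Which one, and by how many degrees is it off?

Tangent(A1, JB) at J — off by 5.40°.

W = (0.00, 0.00) ✓; W.y = 0.00, Z.y = 0.00 ✓; |WZ| = 54.40 ✓; ∠(KZ, ZW) = 90.00° ✓; |KZ| = 6.800 ✓; bearing(K→J) − bearing(K→Z) = 74.00° ✓; |KJ| = 6.800 ✓; ∠(KJ, JB) = 84.60° ✗; |JB| = 34.00 ✓.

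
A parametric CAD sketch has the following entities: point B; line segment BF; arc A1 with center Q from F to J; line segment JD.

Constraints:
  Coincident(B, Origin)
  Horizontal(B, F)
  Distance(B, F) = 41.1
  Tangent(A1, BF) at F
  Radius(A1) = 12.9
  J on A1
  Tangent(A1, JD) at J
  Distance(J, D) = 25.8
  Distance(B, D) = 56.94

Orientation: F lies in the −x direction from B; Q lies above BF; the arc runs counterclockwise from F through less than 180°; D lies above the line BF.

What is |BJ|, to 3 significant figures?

34.1

B is at the origin; BF is horizontal with |BF| = 41.1 and F on the −x side, so F = (-41.1, 0.00). Since A1 is tangent to BF there, QF ⟂ BF, so Q = F + (0, 12.9) = (-41.1, 12.9). Since QJ ⟂ JD (tangency), |QD| = √(12.9² + 25.8²) = 28.8 regardless of where J sits on A1. So D lies on both circle(B, 56.94) and circle(Q, 28.8); the above-BF intersection is D = (-38.8, 41.7). J is the foot of the tangent from D: J = (-29.1, 17.7).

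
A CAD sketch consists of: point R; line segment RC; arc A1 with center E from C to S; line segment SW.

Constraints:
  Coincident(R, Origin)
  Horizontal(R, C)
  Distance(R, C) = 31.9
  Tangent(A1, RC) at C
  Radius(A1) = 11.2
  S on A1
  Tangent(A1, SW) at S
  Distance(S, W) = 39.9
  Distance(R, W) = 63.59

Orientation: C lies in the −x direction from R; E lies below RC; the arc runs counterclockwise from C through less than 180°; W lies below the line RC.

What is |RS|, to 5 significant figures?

44.898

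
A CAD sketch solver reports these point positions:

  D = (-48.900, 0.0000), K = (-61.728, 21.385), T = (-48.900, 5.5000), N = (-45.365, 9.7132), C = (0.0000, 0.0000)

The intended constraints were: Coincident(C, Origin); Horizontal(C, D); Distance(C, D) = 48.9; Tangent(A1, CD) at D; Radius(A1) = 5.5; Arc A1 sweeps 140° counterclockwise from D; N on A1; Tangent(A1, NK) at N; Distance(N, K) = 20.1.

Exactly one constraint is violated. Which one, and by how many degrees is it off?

Tangent(A1, NK) at N — off by 4.50°.

C = (0.00, 0.00) ✓; C.y = 0.00, D.y = 0.00 ✓; |CD| = 48.90 ✓; ∠(TD, DC) = 90.00° ✓; |TD| = 5.500 ✓; bearing(T→N) − bearing(T→D) = 140.0° ✓; |TN| = 5.500 ✓; ∠(TN, NK) = 85.50° ✗; |NK| = 20.10 ✓.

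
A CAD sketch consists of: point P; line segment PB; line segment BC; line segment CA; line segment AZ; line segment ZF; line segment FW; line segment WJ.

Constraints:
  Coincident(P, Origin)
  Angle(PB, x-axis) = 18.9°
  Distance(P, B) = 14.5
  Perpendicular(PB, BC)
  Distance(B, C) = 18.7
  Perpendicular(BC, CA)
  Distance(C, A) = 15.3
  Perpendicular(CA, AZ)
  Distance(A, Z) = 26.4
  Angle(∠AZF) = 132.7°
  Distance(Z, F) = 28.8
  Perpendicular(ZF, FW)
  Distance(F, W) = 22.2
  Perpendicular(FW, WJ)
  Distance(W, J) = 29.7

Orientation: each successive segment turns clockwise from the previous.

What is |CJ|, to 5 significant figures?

9.5178

ZF ⟂ FW, so FW runs at -28.400°; with |FW| = 22.2, W = (29.975, 21.801). The perpendicularity gives WJ at right angles to FW, so WJ runs at -118.40°; with |WJ| = 29.7, J = (15.849, -4.3248). Then |CJ| = |J − C| = 9.5178.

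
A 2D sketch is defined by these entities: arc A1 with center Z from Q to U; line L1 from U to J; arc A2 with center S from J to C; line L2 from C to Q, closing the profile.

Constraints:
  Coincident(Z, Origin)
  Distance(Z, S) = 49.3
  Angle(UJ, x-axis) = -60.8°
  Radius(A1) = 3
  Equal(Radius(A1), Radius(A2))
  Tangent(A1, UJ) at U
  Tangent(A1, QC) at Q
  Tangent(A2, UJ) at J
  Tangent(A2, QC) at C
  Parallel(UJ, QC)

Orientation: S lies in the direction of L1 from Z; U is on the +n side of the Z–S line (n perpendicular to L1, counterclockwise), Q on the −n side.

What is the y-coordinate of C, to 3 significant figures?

-44.5

The slot axis is L1's direction at -60.8°, so u = (cos -60.8°, sin -60.8°) = (0.488, -0.873) and n = (−sin -60.8°, cos -60.8°) = (0.873, 0.488). Z is at the origin and S lies 49.3 along u from Z, so S = 49.3·u = (24.1, -43.0). Tangency of A1 to both parallel lines with radius 3.0 puts U and Q at Z ± 3.0·n: U = (2.62, 1.46), Q = (-2.62, -1.46). Equal radii place J and C the same way about S: J = S + 3.0·n = (26.7, -41.6), C = S − 3.0·n = (21.4, -44.5). So C.y = -44.5.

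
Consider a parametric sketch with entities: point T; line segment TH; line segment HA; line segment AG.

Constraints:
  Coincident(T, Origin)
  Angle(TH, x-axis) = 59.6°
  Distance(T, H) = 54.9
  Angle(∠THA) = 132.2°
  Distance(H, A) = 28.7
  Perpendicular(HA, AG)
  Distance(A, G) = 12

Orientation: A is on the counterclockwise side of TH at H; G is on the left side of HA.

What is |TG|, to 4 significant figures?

71.57

∠THA = 132.2°, so HA runs at 59.6° + (180° − 132.2°) = 107.4° from the x-axis; with |HA| = 28.7, A = H + 28.7·(cos 107.4°, sin 107.4°) = (19.20, 74.74). HA is perpendicular to AG; with |AG| = 12.0 on the left of HA, G = A + 12.0·(-0.9542, -0.2990) = (7.748, 71.15). Then |TG| = |G − T| = 71.57.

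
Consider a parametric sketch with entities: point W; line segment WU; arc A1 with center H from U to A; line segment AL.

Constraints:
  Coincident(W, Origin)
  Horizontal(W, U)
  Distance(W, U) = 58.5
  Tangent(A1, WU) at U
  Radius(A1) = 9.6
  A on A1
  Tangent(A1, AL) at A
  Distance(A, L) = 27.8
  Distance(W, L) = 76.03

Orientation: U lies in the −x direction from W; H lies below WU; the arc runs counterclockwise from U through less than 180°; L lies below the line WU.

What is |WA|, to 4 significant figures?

68.86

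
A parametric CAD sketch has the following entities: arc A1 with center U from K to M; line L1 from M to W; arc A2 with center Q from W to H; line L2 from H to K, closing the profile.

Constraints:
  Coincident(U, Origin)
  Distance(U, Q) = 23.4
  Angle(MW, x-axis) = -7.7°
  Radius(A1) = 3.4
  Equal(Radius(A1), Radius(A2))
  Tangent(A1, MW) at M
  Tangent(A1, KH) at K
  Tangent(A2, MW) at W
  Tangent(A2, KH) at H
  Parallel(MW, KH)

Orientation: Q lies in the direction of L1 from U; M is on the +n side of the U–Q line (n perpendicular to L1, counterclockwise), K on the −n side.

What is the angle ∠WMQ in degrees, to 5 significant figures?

8.2672°

The slot axis is L1's direction at -7.7°, so u = (cos -7.7°, sin -7.7°) = (0.99098, -0.13399) and n = (−sin -7.7°, cos -7.7°) = (0.13399, 0.99098). U is at the origin and Q lies 23.4 along u from U, so Q = 23.4·u = (23.189, -3.1353). Tangency of A1 to both parallel lines with radius 3.4 puts M and K at U ± 3.4·n: M = (0.45555, 3.3693), K = (-0.45555, -3.3693). Equal radii place W and H the same way about Q: W = Q + 3.4·n = (23.645, 0.23407), H = Q − 3.4·n = (22.733, -6.5046). Then cos ∠WMQ = MW·MQ / (|MW||MQ|), giving 8.2672°.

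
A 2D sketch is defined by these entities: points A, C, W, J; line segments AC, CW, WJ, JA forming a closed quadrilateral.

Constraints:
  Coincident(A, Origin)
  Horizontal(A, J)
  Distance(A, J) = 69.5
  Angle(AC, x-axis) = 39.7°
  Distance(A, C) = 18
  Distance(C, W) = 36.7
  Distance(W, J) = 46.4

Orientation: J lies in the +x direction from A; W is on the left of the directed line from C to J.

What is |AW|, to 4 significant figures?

54.68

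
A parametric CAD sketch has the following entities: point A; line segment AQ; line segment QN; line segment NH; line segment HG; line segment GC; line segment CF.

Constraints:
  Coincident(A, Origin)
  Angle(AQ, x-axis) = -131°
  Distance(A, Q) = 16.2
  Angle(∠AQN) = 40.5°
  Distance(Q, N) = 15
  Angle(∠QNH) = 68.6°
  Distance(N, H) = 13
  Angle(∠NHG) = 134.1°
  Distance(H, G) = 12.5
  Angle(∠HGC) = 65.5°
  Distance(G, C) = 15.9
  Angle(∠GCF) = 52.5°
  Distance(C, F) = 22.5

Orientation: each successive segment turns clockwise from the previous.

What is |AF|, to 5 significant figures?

6.4301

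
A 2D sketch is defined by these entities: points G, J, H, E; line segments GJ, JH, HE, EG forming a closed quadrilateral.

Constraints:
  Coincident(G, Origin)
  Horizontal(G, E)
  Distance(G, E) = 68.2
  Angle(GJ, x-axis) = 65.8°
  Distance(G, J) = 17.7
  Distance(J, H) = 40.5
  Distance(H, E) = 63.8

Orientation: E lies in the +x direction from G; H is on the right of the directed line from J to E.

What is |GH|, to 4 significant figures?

26.00

Checks: G.y = 0.00, E.y = 0.00 ✓; |JH| = 40.50 ✓; |HE| = 63.80 ✓.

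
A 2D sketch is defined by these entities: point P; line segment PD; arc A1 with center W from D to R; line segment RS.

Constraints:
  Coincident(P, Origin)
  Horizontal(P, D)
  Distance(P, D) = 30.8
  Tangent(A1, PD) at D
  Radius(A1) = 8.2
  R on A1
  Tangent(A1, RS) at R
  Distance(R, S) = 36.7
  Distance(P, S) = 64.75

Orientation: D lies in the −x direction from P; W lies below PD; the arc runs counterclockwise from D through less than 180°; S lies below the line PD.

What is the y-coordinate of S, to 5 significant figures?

-39.943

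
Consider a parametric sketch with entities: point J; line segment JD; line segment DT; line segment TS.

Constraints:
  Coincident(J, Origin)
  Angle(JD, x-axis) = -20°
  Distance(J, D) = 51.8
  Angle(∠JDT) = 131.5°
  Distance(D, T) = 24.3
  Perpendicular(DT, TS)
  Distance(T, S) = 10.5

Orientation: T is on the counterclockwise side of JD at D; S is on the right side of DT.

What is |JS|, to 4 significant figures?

76.60

J is at the origin; JD runs at -20.0° with length 51.8, so D = 51.8·(cos -20.0°, sin -20.0°) = (48.68, -17.72). ∠JDT = 131.5°, so DT runs at -20.0° + (180° − 131.5°) = 28.50° from the x-axis; with |DT| = 24.3, T = D + 24.3·(cos 28.50°, sin 28.50°) = (70.03, -6.122). The perpendicularity gives TS at right angles to DT; with |TS| = 10.5 on the right of DT, S = T + 10.5·(0.4772, -0.8788) = (75.04, -15.35). Then |JS| = |S − J| = 76.60.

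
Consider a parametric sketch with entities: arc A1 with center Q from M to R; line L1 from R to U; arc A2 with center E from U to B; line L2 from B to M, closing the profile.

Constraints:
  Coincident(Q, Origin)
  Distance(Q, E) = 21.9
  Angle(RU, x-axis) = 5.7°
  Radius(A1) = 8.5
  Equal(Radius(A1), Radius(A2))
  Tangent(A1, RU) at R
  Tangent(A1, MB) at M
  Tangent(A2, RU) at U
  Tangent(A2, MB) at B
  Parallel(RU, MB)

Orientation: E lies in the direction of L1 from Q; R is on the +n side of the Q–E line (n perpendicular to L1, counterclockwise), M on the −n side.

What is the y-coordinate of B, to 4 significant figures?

-6.283

Tangency of A1 to both parallel lines with radius 8.5 puts R and M at Q ± 8.5·n: R = (-0.8442, 8.458), M = (0.8442, -8.458). Equal radii place U and B the same way about E: U = E + 8.5·n = (20.95, 10.63), B = E − 8.5·n = (22.64, -6.283). So B.y = -6.283.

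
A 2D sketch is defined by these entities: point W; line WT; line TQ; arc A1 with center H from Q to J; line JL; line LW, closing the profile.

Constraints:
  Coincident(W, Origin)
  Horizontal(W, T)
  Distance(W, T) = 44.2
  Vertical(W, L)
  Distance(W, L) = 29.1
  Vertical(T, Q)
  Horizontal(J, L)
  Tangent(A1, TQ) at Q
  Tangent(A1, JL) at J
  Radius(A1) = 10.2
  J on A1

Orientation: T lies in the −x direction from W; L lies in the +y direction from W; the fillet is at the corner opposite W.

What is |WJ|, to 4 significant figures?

44.75

The virtual corner opposite W is at (-44.20, 29.10). Tangency of A1 to TQ means the radius HQ is perpendicular to TQ and A1 meets JL tangentially, so HJ is at right angles to JL, with radius 10.2, so the center H sits 10.2 in from both sides at H = (-34.00, 18.90). That places the tangent points at Q = (-44.20, 18.90) on TQ and J = (-34.00, 29.10) on JL. Then |WJ| = |J − W| = 44.75.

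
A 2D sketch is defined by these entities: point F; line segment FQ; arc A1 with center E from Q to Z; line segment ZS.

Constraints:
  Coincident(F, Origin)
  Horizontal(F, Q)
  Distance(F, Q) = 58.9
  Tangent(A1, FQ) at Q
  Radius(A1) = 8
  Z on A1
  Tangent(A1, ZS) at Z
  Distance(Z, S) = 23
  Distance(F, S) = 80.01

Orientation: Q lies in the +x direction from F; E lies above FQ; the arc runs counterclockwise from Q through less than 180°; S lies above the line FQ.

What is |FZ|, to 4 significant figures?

66.32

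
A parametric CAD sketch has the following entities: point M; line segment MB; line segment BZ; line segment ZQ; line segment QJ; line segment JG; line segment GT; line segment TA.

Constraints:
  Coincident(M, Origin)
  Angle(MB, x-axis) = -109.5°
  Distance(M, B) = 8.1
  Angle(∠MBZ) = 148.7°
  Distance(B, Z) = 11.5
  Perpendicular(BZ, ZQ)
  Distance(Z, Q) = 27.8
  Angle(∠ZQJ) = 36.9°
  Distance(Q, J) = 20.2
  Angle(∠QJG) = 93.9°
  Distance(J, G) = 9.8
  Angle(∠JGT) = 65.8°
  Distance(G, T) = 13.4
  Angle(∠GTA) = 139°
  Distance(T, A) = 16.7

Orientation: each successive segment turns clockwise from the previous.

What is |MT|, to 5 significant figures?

22.365

∠QJG = 93.9° gives JG at -100.00° from the x-axis; with |JG| = 9.8, G = (-11.279, -7.8640). ∠JGT = 65.8° gives GT at 145.80° from the x-axis; with |GT| = 13.4, T = (-22.362, -0.33208). Then |MT| = |T − M| = 22.365.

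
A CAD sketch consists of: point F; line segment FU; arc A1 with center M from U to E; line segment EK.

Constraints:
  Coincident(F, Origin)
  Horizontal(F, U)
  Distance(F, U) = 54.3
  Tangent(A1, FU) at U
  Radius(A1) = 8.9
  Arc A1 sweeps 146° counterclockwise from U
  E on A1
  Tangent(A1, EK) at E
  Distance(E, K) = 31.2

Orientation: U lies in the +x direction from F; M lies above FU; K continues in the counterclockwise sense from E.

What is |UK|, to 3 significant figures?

39.7

F is at the origin; FU is horizontal with |FU| = 54.3 and U on the +x side, so U = (54.3, 0.00). Tangency of A1 to FU means the radius MU is perpendicular to FU, so M = U + (0, 8.9) = (54.3, 8.90). On A1, U sits at bearing -90° from M; a 146° counterclockwise sweep puts E at bearing 56°, so E = M + 8.9·(cos 56°, sin 56°) = (59.3, 16.3). The tangent condition forces ME to be normal to EK, so EK runs along (−sin 56°, cos 56°); with |EK| = 31.2, K = (33.4, 33.7). Then |UK| = |K − U| = 39.7.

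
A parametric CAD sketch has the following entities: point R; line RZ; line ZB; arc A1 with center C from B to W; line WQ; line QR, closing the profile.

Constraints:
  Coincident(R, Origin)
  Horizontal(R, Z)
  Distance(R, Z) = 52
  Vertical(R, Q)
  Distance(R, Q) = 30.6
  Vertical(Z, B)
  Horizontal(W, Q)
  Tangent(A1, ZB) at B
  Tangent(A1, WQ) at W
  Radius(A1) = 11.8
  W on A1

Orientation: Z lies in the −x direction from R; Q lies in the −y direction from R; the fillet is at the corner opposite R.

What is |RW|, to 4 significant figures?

50.52

The virtual corner opposite R is at (-52.00, -30.60). A1 meets ZB tangentially, so CB is at right angles to ZB and A1 meets WQ tangentially, so CW is at right angles to WQ, with radius 11.8, so the center C sits 11.8 in from both sides at C = (-40.20, -18.80). That places the tangent points at B = (-52.00, -18.80) on ZB and W = (-40.20, -30.60) on WQ. Then |RW| = |W − R| = 50.52.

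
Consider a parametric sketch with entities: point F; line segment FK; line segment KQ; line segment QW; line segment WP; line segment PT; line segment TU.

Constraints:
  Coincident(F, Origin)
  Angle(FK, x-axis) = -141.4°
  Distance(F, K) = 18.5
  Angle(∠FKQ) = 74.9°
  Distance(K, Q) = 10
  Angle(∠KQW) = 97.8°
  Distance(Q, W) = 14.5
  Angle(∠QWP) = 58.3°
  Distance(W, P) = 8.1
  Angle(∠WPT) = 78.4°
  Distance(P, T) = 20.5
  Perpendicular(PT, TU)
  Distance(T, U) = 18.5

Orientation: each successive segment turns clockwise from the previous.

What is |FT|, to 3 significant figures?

26.2

F is at the origin; FK runs at -141.4° with length 18.5, so K = (-14.5, -11.5). ∠FKQ = 74.9° gives KQ at 114° from the x-axis; with |KQ| = 10.0, Q = (-18.4, -2.37). ∠KQW = 97.8° gives QW at 31.3° from the x-axis; with |QW| = 14.5, W = (-6.06, 5.16). ∠QWP = 58.3° gives WP at -90.4° from the x-axis; with |WP| = 8.1, P = (-6.11, -2.94). ∠WPT = 78.4° gives PT at 168° from the x-axis; with |PT| = 20.5, T = (-26.2, 1.32). Then |FT| = |T − F| = 26.2.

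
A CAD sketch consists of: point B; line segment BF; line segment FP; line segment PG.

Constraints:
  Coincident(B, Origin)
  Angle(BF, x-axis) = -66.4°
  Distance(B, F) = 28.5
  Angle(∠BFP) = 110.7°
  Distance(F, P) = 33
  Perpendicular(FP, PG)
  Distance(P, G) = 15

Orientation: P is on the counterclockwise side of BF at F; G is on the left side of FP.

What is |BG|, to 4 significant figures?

44.62

B is at the origin; BF runs at -66.4° with length 28.5, so F = 28.5·(cos -66.4°, sin -66.4°) = (11.41, -26.12). ∠BFP = 110.7°, so FP runs at -66.4° + (180° − 110.7°) = 2.900° from the x-axis; with |FP| = 33.0, P = F + 33.0·(cos 2.900°, sin 2.900°) = (44.37, -24.45). The perpendicularity gives PG at right angles to FP; with |PG| = 15.0 on the left of FP, G = P + 15.0·(-0.05059, 0.9987) = (43.61, -9.466). Then |BG| = |G − B| = 44.62.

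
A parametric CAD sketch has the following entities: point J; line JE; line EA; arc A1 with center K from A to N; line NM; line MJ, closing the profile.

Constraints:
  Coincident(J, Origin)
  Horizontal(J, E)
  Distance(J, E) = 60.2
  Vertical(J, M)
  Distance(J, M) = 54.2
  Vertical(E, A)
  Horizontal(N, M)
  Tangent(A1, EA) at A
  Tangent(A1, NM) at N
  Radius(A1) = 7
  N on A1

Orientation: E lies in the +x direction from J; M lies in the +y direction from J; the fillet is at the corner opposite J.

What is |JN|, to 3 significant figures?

75.9

J is at the origin; JE is horizontal with |JE| = 60.2 and E on the +x side, so E = (60.2, 0.00). J and M share the same x with |JM| = 54.2 and M on the +y side, so M = (0.00, 54.2). The virtual corner opposite J is at (60.2, 54.2). A1 meets EA tangentially, so KA is at right angles to EA and A1 meets NM tangentially, so KN is at right angles to NM, with radius 7.0, so the center K sits 7.0 in from both sides at K = (53.2, 47.2). That places the tangent points at A = (60.2, 47.2) on EA and N = (53.2, 54.2) on NM. Then |JN| = |N − J| = 75.9.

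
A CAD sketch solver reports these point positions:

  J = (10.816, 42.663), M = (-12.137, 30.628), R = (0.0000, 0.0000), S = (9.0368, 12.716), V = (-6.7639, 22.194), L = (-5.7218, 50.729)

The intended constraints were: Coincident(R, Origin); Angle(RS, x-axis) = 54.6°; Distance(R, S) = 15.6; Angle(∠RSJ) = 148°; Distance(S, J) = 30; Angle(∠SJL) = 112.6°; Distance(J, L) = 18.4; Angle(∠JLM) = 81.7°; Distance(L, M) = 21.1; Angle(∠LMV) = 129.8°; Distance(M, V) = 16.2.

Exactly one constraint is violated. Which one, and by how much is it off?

Distance(M, V) = 16.2 — off by 6.20.

R = (0.00, 0.00) ✓; RS at 54.60° ✓; |RS| = 15.60 ✓; ∠RSJ = 148.0° ✓; |SJ| = 30.00 ✓; ∠SJL = 112.6° ✓; |JL| = 18.40 ✓; ∠JLM = 81.70° ✓; |LM| = 21.10 ✓; ∠LMV = 129.8° ✓; |MV| = 10.00 ✗.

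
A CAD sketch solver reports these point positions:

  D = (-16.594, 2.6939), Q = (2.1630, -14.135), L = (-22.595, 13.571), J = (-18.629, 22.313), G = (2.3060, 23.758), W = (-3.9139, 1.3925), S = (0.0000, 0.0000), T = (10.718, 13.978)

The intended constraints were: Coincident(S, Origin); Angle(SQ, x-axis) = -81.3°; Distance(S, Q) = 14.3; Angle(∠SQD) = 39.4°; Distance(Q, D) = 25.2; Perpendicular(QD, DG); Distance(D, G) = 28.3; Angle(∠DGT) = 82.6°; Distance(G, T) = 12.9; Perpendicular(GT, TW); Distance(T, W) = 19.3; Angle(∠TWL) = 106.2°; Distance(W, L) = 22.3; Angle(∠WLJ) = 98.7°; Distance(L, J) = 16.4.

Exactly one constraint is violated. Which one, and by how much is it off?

Distance(L, J) = 16.4 — off by 6.80.

S = (0.00, 0.00) ✓; SQ at -81.30° ✓; |SQ| = 14.30 ✓; ∠SQD = 39.40° ✓; |QD| = 25.20 ✓; ∠(QD, DG) = 90.00° ✓; |DG| = 28.30 ✓; ∠DGT = 82.60° ✓; |GT| = 12.90 ✓; ∠(GT, TW) = 90.00° ✓; |TW| = 19.30 ✓; ∠TWL = 106.2° ✓; |WL| = 22.30 ✓; ∠WLJ = 98.70° ✓; |LJ| = 9.600 ✗.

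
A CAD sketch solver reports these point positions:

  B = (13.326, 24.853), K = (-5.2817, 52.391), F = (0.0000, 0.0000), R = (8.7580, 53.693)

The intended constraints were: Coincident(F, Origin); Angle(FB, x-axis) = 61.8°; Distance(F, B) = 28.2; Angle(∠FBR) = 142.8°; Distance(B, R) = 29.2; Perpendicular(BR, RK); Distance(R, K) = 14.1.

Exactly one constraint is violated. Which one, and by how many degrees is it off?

Perpendicular(BR, RK) — off by 3.70°.

F = (0.00, 0.00) ✓; FB at 61.80° ✓; |FB| = 28.20 ✓; ∠FBR = 142.8° ✓; |BR| = 29.20 ✓; ∠(BR, RK) = 86.30° ✗; |RK| = 14.10 ✓.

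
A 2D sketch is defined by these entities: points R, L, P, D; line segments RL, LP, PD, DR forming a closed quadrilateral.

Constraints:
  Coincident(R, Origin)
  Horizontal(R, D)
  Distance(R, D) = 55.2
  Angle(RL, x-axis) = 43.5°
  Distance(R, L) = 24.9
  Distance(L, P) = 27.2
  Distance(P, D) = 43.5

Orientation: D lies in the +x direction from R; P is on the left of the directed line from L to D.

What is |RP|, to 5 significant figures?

51.967

R is at the origin; R and D share the same y with |RD| = 55.2 and D in +x, so D = (55.2, 0). RL runs at 43.5° with |RL| = 24.9, so L = (18.062, 17.140). P is determined by |LP| = 27.2 and |PD| = 43.5 together: it lies at the intersection of circle(L, 27.2) and circle(D, 43.5). With |LD| = 40.903, the foot of the radical line on LD is 6.3641 from L and the perpendicular offset is √(27.2² − 6.3641²) = 26.445. Taking the left-of-LD solution: P = (34.922, 38.484).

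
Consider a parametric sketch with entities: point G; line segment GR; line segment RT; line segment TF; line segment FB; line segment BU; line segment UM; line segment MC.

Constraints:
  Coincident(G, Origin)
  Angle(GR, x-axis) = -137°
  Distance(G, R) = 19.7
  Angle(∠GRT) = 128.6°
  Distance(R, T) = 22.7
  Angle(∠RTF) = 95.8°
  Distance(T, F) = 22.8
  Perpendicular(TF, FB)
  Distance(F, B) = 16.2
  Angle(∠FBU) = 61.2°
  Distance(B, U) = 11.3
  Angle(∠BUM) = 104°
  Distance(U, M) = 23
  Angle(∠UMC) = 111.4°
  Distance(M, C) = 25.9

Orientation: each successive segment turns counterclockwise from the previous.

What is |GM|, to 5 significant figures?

48.356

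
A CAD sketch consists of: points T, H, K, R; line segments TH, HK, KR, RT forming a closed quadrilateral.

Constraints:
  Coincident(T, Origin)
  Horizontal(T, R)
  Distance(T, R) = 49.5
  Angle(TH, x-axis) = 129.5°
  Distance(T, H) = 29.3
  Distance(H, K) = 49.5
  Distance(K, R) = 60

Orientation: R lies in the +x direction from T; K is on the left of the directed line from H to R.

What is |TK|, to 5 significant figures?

56.569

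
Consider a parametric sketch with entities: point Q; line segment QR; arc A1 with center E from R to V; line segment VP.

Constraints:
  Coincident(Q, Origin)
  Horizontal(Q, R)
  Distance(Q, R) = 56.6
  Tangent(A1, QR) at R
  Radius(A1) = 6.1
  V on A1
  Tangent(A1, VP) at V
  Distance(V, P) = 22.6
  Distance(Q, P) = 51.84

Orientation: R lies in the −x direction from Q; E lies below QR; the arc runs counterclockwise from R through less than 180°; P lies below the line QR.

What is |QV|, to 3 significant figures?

61.8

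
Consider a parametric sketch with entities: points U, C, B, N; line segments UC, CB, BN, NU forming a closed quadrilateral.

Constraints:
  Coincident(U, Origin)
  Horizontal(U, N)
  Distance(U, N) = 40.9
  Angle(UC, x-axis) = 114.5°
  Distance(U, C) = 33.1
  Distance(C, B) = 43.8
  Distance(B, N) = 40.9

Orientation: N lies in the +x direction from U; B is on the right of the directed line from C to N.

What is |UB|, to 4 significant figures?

11.05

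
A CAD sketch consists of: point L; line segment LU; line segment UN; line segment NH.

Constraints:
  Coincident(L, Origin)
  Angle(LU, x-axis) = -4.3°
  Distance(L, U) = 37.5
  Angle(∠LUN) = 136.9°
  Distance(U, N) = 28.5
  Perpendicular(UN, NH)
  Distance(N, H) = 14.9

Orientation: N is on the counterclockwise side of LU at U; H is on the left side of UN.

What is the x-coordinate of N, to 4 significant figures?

59.61

L is at the origin; LU runs at -4.3° with length 37.5, so U = 37.5·(cos -4.3°, sin -4.3°) = (37.39, -2.812). ∠LUN = 136.9°, so UN runs at -4.3° + (180° − 136.9°) = 38.80° from the x-axis; with |UN| = 28.5, N = U + 28.5·(cos 38.80°, sin 38.80°) = (59.61, 15.05). So N.x = 59.61.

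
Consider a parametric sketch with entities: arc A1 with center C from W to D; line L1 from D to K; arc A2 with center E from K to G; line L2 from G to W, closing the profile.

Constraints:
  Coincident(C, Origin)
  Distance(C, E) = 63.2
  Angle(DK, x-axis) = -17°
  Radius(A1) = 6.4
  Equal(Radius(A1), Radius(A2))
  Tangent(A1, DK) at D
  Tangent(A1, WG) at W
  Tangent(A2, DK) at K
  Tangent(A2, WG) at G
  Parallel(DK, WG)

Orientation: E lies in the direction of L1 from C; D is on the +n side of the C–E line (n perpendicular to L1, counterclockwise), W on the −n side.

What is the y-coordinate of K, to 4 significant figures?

-12.36

Tangency of A1 to both parallel lines with radius 6.4 puts D and W at C ± 6.4·n: D = (1.871, 6.120), W = (-1.871, -6.120). Equal radii place K and G the same way about E: K = E + 6.4·n = (62.31, -12.36), G = E − 6.4·n = (58.57, -24.60). So K.y = -12.36.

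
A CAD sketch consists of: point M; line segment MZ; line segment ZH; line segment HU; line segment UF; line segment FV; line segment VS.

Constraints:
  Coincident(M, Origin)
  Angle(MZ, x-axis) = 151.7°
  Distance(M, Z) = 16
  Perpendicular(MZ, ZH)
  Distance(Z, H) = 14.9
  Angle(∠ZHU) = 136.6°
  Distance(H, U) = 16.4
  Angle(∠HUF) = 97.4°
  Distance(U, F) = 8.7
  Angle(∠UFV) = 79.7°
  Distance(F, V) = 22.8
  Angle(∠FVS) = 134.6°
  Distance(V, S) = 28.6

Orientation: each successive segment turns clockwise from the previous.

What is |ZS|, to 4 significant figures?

27.61

M is at the origin; MZ runs at 151.7° with length 16.0, so Z = (-14.09, 7.585). MZ is perpendicular to ZH, so ZH runs at 61.70°; with |ZH| = 14.9, H = (-7.024, 20.70). ∠ZHU = 136.6° gives HU at 18.30° from the x-axis; with |HU| = 16.4, U = (8.547, 25.85). ∠HUF = 97.4° gives UF at -64.30° from the x-axis; with |UF| = 8.7, F = (12.32, 18.01). ∠UFV = 79.7° gives FV at -164.6° from the x-axis; with |FV| = 22.8, V = (-9.662, 11.96). ∠FVS = 134.6° gives VS at 150.0° from the x-axis; with |VS| = 28.6, S = (-34.43, 26.26). Then |ZS| = |S − Z| = 27.61.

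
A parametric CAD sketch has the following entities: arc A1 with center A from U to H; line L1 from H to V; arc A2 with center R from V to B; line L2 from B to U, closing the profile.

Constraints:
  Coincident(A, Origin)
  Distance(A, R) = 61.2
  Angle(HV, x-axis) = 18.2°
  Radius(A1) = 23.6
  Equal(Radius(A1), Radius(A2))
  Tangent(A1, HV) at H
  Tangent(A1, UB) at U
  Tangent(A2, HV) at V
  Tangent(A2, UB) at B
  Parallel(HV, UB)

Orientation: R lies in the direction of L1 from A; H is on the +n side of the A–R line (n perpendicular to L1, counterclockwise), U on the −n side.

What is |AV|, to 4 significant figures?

65.59

The slot axis is L1's direction at 18.2°, so u = (cos 18.2°, sin 18.2°) = (0.9500, 0.3123) and n = (−sin 18.2°, cos 18.2°) = (-0.3123, 0.9500). A is at the origin and R lies 61.2 along u from A, so R = 61.2·u = (58.14, 19.11). Tangency of A1 to both parallel lines with radius 23.6 puts H and U at A ± 23.6·n: H = (-7.371, 22.42), U = (7.371, -22.42). Equal radii place V and B the same way about R: V = R + 23.6·n = (50.77, 41.53), B = R − 23.6·n = (65.51, -3.304). Then |AV| = |V − A| = 65.59.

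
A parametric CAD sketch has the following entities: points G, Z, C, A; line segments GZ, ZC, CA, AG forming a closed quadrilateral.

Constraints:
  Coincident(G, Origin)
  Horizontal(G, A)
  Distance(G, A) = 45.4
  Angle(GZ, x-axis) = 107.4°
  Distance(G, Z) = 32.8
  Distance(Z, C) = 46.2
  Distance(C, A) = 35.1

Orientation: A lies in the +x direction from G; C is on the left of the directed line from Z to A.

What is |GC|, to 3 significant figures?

49.7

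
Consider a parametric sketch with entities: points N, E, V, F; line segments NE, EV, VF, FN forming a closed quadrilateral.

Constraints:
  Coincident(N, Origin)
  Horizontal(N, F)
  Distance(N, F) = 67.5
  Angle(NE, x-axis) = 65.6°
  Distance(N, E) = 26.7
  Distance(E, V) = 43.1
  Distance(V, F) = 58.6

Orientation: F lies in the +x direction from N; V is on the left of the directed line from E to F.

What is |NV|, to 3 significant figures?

68.4

Checks: |EV| = 43.10 ✓; |VF| = 58.60 ✓.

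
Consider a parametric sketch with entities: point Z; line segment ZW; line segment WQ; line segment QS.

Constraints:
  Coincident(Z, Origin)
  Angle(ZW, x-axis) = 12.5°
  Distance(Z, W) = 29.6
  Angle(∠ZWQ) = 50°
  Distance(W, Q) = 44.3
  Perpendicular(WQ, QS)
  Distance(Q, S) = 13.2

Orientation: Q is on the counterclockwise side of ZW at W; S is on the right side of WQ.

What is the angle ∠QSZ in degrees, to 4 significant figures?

35.16°

∠ZWQ = 50.0°, so WQ runs at 12.5° + (180° − 50.0°) = 142.5° from the x-axis; with |WQ| = 44.3, Q = W + 44.3·(cos 142.5°, sin 142.5°) = (-6.247, 33.37). WQ is perpendicular to QS; with |QS| = 13.2 on the right of WQ, S = Q + 13.2·(0.6088, 0.7934) = (1.788, 43.85). Then cos ∠QSZ = SQ·SZ / (|SQ||SZ|), giving 35.16°.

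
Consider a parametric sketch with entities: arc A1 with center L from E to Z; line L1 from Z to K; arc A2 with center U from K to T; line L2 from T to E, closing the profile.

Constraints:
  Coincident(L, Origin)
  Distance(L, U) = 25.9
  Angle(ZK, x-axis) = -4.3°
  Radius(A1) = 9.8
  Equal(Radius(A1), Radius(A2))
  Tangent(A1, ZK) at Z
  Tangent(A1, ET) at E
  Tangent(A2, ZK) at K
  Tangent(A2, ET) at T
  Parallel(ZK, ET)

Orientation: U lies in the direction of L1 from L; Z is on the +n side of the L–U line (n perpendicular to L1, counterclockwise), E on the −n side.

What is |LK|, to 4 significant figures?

27.69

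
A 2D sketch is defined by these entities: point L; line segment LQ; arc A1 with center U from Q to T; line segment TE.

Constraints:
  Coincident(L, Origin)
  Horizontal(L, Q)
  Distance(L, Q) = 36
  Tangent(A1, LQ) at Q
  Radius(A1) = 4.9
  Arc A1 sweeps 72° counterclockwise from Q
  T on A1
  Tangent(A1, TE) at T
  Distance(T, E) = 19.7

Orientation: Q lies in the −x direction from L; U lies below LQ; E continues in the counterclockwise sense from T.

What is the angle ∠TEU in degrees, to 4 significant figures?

13.97°

L is at the origin; L and Q share the same y with |LQ| = 36.0 and Q on the −x side, so Q = (-36.00, 0.000). Since A1 is tangent to LQ there, UQ ⟂ LQ, so U = Q + (0, -4.9) = (-36.00, -4.900). On A1, Q sits at bearing 90° from U; a 72° counterclockwise sweep puts T at bearing 162°, so T = U + 4.9·(cos 162°, sin 162°) = (-40.66, -3.386). Tangency of A1 to TE means the radius UT is perpendicular to TE, so TE runs along (−sin 162°, cos 162°); with |TE| = 19.7, E = (-46.75, -22.12). Then cos ∠TEU = ET·EU / (|ET||EU|), giving 13.97°.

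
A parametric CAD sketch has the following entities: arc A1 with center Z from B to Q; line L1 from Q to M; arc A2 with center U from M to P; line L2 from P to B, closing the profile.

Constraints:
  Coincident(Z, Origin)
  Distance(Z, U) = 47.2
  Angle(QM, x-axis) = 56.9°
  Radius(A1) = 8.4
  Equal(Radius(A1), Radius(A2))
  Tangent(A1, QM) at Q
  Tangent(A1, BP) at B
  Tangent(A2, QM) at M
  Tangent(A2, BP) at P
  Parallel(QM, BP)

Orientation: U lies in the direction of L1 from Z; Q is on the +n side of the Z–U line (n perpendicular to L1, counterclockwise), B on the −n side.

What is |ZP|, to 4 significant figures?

47.94

The slot axis is L1's direction at 56.9°, so u = (cos 56.9°, sin 56.9°) = (0.5461, 0.8377) and n = (−sin 56.9°, cos 56.9°) = (-0.8377, 0.5461). Z is at the origin and U lies 47.2 along u from Z, so U = 47.2·u = (25.78, 39.54). Tangency of A1 to both parallel lines with radius 8.4 puts Q and B at Z ± 8.4·n: Q = (-7.037, 4.587), B = (7.037, -4.587). Equal radii place M and P the same way about U: M = U + 8.4·n = (18.74, 44.13), P = U − 8.4·n = (32.81, 34.95). Then |ZP| = |P − Z| = 47.94.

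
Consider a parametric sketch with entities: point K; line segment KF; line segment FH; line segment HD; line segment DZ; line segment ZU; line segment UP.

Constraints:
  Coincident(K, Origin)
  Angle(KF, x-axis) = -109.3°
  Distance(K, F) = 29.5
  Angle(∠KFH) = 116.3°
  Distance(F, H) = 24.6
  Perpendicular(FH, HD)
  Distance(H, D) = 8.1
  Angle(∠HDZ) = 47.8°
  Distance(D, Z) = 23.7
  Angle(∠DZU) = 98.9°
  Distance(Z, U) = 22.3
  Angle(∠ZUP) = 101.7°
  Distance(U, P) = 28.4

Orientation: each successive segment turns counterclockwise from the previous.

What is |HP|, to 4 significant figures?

26.48

∠DZU = 98.9° gives ZU at -102.3° from the x-axis; with |ZU| = 22.3, U = (-15.16, -60.13). ∠ZUP = 101.7° gives UP at -24.00° from the x-axis; with |UP| = 28.4, P = (10.78, -71.68). Then |HP| = |P − H| = 26.48.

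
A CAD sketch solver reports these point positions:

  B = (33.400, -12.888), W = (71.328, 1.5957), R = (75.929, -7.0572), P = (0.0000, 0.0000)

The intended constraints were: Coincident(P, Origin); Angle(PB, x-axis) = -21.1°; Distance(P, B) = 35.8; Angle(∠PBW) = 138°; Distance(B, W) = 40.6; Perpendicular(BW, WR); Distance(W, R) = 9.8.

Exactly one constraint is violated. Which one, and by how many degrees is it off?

Perpendicular(BW, WR) — off by 7.10°.

P = (0.00, 0.00) ✓; PB at -21.10° ✓; |PB| = 35.80 ✓; ∠PBW = 138.0° ✓; |BW| = 40.60 ✓; ∠(BW, WR) = 82.90° ✗; |WR| = 9.800 ✓.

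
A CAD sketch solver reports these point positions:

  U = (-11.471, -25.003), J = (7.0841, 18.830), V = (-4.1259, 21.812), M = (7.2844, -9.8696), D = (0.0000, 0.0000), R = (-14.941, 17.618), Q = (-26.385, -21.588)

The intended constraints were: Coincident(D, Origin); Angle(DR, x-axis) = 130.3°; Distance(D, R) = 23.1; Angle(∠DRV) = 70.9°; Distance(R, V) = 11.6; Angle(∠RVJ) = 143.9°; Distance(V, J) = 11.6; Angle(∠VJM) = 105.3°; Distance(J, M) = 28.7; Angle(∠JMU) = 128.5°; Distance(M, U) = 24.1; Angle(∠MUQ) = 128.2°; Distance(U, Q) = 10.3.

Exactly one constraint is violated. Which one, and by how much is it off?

Distance(U, Q) = 10.3 — off by 5.00.

D = (0.00, 0.00) ✓; DR at 130.3° ✓; |DR| = 23.10 ✓; ∠DRV = 70.90° ✓; |RV| = 11.60 ✓; ∠RVJ = 143.9° ✓; |VJ| = 11.60 ✓; ∠VJM = 105.3° ✓; |JM| = 28.70 ✓; ∠JMU = 128.5° ✓; |MU| = 24.10 ✓; ∠MUQ = 128.2° ✓; |UQ| = 15.30 ✗.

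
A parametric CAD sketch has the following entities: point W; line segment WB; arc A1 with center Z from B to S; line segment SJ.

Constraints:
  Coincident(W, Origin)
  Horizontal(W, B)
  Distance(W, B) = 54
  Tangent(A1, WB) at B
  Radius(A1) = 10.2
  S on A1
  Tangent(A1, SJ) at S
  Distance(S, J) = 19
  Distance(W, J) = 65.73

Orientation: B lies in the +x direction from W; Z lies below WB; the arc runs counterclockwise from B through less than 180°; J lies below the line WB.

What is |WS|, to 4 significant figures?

48.85

W is at the origin; WB is horizontal with |WB| = 54.0 and B on the +x side, so B = (54.00, 0.000). Tangency of A1 to WB means the radius ZB is perpendicular to WB, so Z = B + (0, -10.2) = (54.00, -10.20). Since ZS ⟂ SJ (tangency), |ZJ| = √(10.2² + 19.0²) = 21.56 regardless of where S sits on A1. So J lies on both circle(W, 65.73) and circle(Z, 21.56); the below-WB intersection is J = (57.72, -31.44). S is the foot of the tangent from J: S = (45.98, -16.50).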